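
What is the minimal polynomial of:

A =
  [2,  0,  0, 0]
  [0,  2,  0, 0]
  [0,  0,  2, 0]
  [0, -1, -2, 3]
x^2 - 5*x + 6

The characteristic polynomial is χ_A(x) = (x - 3)*(x - 2)^3, so the eigenvalues are known. The minimal polynomial is
  m_A(x) = Π_λ (x − λ)^{k_λ}
where k_λ is the size of the *largest* Jordan block for λ (equivalently, the smallest k with (A − λI)^k v = 0 for every generalised eigenvector v of λ).

  λ = 2: largest Jordan block has size 1, contributing (x − 2)
  λ = 3: largest Jordan block has size 1, contributing (x − 3)

So m_A(x) = (x - 3)*(x - 2) = x^2 - 5*x + 6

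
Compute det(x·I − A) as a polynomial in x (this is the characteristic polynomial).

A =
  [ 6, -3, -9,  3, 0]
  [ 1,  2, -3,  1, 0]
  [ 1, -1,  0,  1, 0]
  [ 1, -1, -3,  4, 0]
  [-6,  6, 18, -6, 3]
x^5 - 15*x^4 + 90*x^3 - 270*x^2 + 405*x - 243

Expanding det(x·I − A) (e.g. by cofactor expansion or by noting that A is similar to its Jordan form J, which has the same characteristic polynomial as A) gives
  χ_A(x) = x^5 - 15*x^4 + 90*x^3 - 270*x^2 + 405*x - 243
which factors as (x - 3)^5. The eigenvalues (with algebraic multiplicities) are λ = 3 with multiplicity 5.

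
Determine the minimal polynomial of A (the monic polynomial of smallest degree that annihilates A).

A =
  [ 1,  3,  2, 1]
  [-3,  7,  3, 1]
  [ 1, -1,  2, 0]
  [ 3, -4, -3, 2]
x^2 - 6*x + 9

The characteristic polynomial is χ_A(x) = (x - 3)^4, so the eigenvalues are known. The minimal polynomial is
  m_A(x) = Π_λ (x − λ)^{k_λ}
where k_λ is the size of the *largest* Jordan block for λ (equivalently, the smallest k with (A − λI)^k v = 0 for every generalised eigenvector v of λ).

  λ = 3: largest Jordan block has size 2, contributing (x − 3)^2

So m_A(x) = (x - 3)^2 = x^2 - 6*x + 9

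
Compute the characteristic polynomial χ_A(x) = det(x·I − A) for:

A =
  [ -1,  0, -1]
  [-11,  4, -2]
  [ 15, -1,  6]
x^3 - 9*x^2 + 27*x - 27

Expanding det(x·I − A) (e.g. by cofactor expansion or by noting that A is similar to its Jordan form J, which has the same characteristic polynomial as A) gives
  χ_A(x) = x^3 - 9*x^2 + 27*x - 27
which factors as (x - 3)^3. The eigenvalues (with algebraic multiplicities) are λ = 3 with multiplicity 3.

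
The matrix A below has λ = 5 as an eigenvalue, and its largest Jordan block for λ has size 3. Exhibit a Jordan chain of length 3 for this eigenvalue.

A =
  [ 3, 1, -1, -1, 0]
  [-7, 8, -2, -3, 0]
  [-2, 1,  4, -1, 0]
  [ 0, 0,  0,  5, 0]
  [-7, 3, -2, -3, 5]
A Jordan chain for λ = 5 of length 3:
v_1 = (-1, -3, -1, 0, -3)ᵀ
v_2 = (-2, -7, -2, 0, -7)ᵀ
v_3 = (1, 0, 0, 0, 0)ᵀ

Let N = A − (5)·I. We want v_3 with N^3 v_3 = 0 but N^2 v_3 ≠ 0; then v_{j-1} := N · v_j for j = 3, …, 2.

Pick v_3 = (1, 0, 0, 0, 0)ᵀ.
Then v_2 = N · v_3 = (-2, -7, -2, 0, -7)ᵀ.
Then v_1 = N · v_2 = (-1, -3, -1, 0, -3)ᵀ.

Sanity check: (A − (5)·I) v_1 = (0, 0, 0, 0, 0)ᵀ = 0. ✓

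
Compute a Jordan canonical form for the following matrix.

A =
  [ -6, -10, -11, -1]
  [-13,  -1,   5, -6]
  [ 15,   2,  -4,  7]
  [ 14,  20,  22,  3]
J_2(-5) ⊕ J_2(1)

The characteristic polynomial is
  det(x·I − A) = x^4 + 8*x^3 + 6*x^2 - 40*x + 25 = (x - 1)^2*(x + 5)^2

Eigenvalues and multiplicities (the geometric multiplicity of λ is n − rank(A − λI), which equals the number of Jordan blocks for λ):
  λ = -5: algebraic multiplicity = 2, geometric multiplicity = 1
  λ = 1: algebraic multiplicity = 2, geometric multiplicity = 1

Determining the block sizes for each eigenvalue:
  λ = -5: one block (gm = 1), so the single block has size am = 2 → block sizes [2]
  λ = 1: one block (gm = 1), so the single block has size am = 2 → block sizes [2]

Assembling the blocks gives a Jordan form
J =
  [-5,  1, 0, 0]
  [ 0, -5, 0, 0]
  [ 0,  0, 1, 1]
  [ 0,  0, 0, 1]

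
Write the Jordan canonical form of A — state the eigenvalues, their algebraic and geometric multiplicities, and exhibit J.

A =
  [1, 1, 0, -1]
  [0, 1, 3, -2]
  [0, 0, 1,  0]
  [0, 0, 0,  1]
J_3(1) ⊕ J_1(1)

The characteristic polynomial is
  det(x·I − A) = x^4 - 4*x^3 + 6*x^2 - 4*x + 1 = (x - 1)^4

Eigenvalues and multiplicities (the geometric multiplicity of λ is n − rank(A − λI), which equals the number of Jordan blocks for λ):
  λ = 1: algebraic multiplicity = 4, geometric multiplicity = 2

Determining the block sizes for each eigenvalue:
  λ = 1: with am = 4 and gm = 2, the partition is not yet determined (e.g. several partitions of 4 into 2 parts exist). Let N = A − (1)·I. Computing rank(N^1) = 2, rank(N^2) = 1, rank(N^3) = 0; the number of blocks of size ≥ j is rank(N^{j−1}) − rank(N^j), giving [2, 1, 1]. So we have 1 block(s) of size 3, 1 block(s) of size 1 → block sizes [3, 1]

Assembling the blocks gives a Jordan form
J =
  [1, 1, 0, 0]
  [0, 1, 1, 0]
  [0, 0, 1, 0]
  [0, 0, 0, 1]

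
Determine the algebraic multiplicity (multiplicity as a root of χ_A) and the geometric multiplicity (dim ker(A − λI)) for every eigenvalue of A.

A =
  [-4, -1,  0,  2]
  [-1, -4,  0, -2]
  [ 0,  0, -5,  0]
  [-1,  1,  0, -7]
λ = -5: alg = 4, geom = 3

Step 1 — factor the characteristic polynomial to read off the algebraic multiplicities:
  χ_A(x) = (x + 5)^4

Step 2 — compute geometric multiplicities via the rank-nullity identity g(λ) = n − rank(A − λI):
  rank(A − (-5)·I) = 1, so dim ker(A − (-5)·I) = n − 1 = 3

Summary:
  λ = -5: algebraic multiplicity = 4, geometric multiplicity = 3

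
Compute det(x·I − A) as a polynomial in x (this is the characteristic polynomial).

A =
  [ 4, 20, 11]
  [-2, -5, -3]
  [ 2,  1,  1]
x^3

Expanding det(x·I − A) (e.g. by cofactor expansion or by noting that A is similar to its Jordan form J, which has the same characteristic polynomial as A) gives
  χ_A(x) = x^3
which factors as x^3. The eigenvalues (with algebraic multiplicities) are λ = 0 with multiplicity 3.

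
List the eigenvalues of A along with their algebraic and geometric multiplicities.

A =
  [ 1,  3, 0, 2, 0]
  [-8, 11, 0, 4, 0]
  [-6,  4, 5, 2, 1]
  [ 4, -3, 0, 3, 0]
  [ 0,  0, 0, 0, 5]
λ = 5: alg = 5, geom = 3

Step 1 — factor the characteristic polynomial to read off the algebraic multiplicities:
  χ_A(x) = (x - 5)^5

Step 2 — compute geometric multiplicities via the rank-nullity identity g(λ) = n − rank(A − λI):
  rank(A − (5)·I) = 2, so dim ker(A − (5)·I) = n − 2 = 3

Summary:
  λ = 5: algebraic multiplicity = 5, geometric multiplicity = 3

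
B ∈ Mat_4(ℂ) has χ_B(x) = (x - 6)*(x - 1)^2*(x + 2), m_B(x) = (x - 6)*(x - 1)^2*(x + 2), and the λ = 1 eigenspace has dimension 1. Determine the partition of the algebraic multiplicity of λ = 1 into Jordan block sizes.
Block sizes for λ = 1: [2]

Step 1 — from the characteristic polynomial, algebraic multiplicity of λ = 1 is 2. From dim ker(B − (1)·I) = 1, there are exactly 1 Jordan blocks for λ = 1.
Step 2 — from the minimal polynomial, the factor (x − 1)^2 tells us the largest block for λ = 1 has size 2.
Step 3 — with total size 2, 1 blocks, and largest block 2, the block sizes (in nonincreasing order) are [2].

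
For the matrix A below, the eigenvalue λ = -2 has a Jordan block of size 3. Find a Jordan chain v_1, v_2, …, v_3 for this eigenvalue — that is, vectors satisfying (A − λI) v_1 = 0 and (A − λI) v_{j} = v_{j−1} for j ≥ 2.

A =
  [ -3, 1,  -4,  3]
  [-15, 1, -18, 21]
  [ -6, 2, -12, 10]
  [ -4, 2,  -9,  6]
A Jordan chain for λ = -2 of length 3:
v_1 = (-2, -6, -4, -4)ᵀ
v_2 = (-1, -15, -6, -4)ᵀ
v_3 = (1, 0, 0, 0)ᵀ

Let N = A − (-2)·I. We want v_3 with N^3 v_3 = 0 but N^2 v_3 ≠ 0; then v_{j-1} := N · v_j for j = 3, …, 2.

Pick v_3 = (1, 0, 0, 0)ᵀ.
Then v_2 = N · v_3 = (-1, -15, -6, -4)ᵀ.
Then v_1 = N · v_2 = (-2, -6, -4, -4)ᵀ.

Sanity check: (A − (-2)·I) v_1 = (0, 0, 0, 0)ᵀ = 0. ✓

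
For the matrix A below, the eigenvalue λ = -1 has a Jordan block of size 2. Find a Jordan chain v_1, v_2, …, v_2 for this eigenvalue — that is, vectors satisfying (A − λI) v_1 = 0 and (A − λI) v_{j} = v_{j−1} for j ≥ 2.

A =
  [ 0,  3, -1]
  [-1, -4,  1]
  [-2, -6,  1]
A Jordan chain for λ = -1 of length 2:
v_1 = (1, -1, -2)ᵀ
v_2 = (1, 0, 0)ᵀ

Let N = A − (-1)·I. We want v_2 with N^2 v_2 = 0 but N^1 v_2 ≠ 0; then v_{j-1} := N · v_j for j = 2, …, 2.

Pick v_2 = (1, 0, 0)ᵀ.
Then v_1 = N · v_2 = (1, -1, -2)ᵀ.

Sanity check: (A − (-1)·I) v_1 = (0, 0, 0)ᵀ = 0. ✓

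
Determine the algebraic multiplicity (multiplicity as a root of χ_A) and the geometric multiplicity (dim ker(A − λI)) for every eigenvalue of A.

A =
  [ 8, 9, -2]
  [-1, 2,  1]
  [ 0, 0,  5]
λ = 5: alg = 3, geom = 1

Step 1 — factor the characteristic polynomial to read off the algebraic multiplicities:
  χ_A(x) = (x - 5)^3

Step 2 — compute geometric multiplicities via the rank-nullity identity g(λ) = n − rank(A − λI):
  rank(A − (5)·I) = 2, so dim ker(A − (5)·I) = n − 2 = 1

Summary:
  λ = 5: algebraic multiplicity = 3, geometric multiplicity = 1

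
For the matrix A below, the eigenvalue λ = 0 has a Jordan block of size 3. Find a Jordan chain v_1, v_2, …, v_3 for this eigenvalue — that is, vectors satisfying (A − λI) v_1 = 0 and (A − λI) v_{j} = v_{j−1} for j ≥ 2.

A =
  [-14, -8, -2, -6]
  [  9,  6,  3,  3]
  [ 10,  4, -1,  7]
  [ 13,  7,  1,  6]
A Jordan chain for λ = 0 of length 3:
v_1 = (-2, 3, -1, 1)ᵀ
v_2 = (2, -3, 2, -1)ᵀ
v_3 = (1, -2, 0, 0)ᵀ

Let N = A − (0)·I. We want v_3 with N^3 v_3 = 0 but N^2 v_3 ≠ 0; then v_{j-1} := N · v_j for j = 3, …, 2.

Pick v_3 = (1, -2, 0, 0)ᵀ.
Then v_2 = N · v_3 = (2, -3, 2, -1)ᵀ.
Then v_1 = N · v_2 = (-2, 3, -1, 1)ᵀ.

Sanity check: (A − (0)·I) v_1 = (0, 0, 0, 0)ᵀ = 0. ✓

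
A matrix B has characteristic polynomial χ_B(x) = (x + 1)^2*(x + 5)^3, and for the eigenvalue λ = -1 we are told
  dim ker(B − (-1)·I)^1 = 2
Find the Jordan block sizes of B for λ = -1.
Block sizes for λ = -1: [1, 1]

From the dimensions of kernels of powers, the number of Jordan blocks of size at least j is d_j − d_{j−1} where d_j = dim ker(N^j) (with d_0 = 0). Computing the differences gives [2].
The number of blocks of size exactly k is (#blocks of size ≥ k) − (#blocks of size ≥ k + 1), so the partition is: 2 block(s) of size 1.
In nonincreasing order the block sizes are [1, 1].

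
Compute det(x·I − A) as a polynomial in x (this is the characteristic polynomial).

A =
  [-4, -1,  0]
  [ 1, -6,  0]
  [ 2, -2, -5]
x^3 + 15*x^2 + 75*x + 125

Expanding det(x·I − A) (e.g. by cofactor expansion or by noting that A is similar to its Jordan form J, which has the same characteristic polynomial as A) gives
  χ_A(x) = x^3 + 15*x^2 + 75*x + 125
which factors as (x + 5)^3. The eigenvalues (with algebraic multiplicities) are λ = -5 with multiplicity 3.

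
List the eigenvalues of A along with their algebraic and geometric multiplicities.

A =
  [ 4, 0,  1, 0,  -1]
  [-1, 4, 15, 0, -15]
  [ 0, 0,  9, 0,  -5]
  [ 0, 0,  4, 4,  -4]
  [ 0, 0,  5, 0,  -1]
λ = 4: alg = 5, geom = 3

Step 1 — factor the characteristic polynomial to read off the algebraic multiplicities:
  χ_A(x) = (x - 4)^5

Step 2 — compute geometric multiplicities via the rank-nullity identity g(λ) = n − rank(A − λI):
  rank(A − (4)·I) = 2, so dim ker(A − (4)·I) = n − 2 = 3

Summary:
  λ = 4: algebraic multiplicity = 5, geometric multiplicity = 3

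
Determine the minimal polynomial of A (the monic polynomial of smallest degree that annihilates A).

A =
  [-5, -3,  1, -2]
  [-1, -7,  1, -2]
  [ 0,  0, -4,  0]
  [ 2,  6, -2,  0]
x^2 + 8*x + 16

The characteristic polynomial is χ_A(x) = (x + 4)^4, so the eigenvalues are known. The minimal polynomial is
  m_A(x) = Π_λ (x − λ)^{k_λ}
where k_λ is the size of the *largest* Jordan block for λ (equivalently, the smallest k with (A − λI)^k v = 0 for every generalised eigenvector v of λ).

  λ = -4: largest Jordan block has size 2, contributing (x + 4)^2

So m_A(x) = (x + 4)^2 = x^2 + 8*x + 16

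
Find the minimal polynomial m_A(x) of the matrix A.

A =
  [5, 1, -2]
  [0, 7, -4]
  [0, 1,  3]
x^2 - 10*x + 25

The characteristic polynomial is χ_A(x) = (x - 5)^3, so the eigenvalues are known. The minimal polynomial is
  m_A(x) = Π_λ (x − λ)^{k_λ}
where k_λ is the size of the *largest* Jordan block for λ (equivalently, the smallest k with (A − λI)^k v = 0 for every generalised eigenvector v of λ).

  λ = 5: largest Jordan block has size 2, contributing (x − 5)^2

So m_A(x) = (x - 5)^2 = x^2 - 10*x + 25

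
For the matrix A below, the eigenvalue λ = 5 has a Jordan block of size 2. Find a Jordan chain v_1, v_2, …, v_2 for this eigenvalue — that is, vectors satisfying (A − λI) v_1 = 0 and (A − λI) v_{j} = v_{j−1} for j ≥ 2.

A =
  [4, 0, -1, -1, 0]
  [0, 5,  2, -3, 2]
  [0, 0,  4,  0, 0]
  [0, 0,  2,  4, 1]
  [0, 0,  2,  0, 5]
A Jordan chain for λ = 5 of length 2:
v_1 = (0, 1, 0, 0, 0)ᵀ
v_2 = (1, 0, 0, -1, -1)ᵀ

Let N = A − (5)·I. We want v_2 with N^2 v_2 = 0 but N^1 v_2 ≠ 0; then v_{j-1} := N · v_j for j = 2, …, 2.

Pick v_2 = (1, 0, 0, -1, -1)ᵀ.
Then v_1 = N · v_2 = (0, 1, 0, 0, 0)ᵀ.

Sanity check: (A − (5)·I) v_1 = (0, 0, 0, 0, 0)ᵀ = 0. ✓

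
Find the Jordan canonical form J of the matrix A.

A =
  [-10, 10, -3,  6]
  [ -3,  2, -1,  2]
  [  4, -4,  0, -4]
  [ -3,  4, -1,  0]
J_3(-2) ⊕ J_1(-2)

The characteristic polynomial is
  det(x·I − A) = x^4 + 8*x^3 + 24*x^2 + 32*x + 16 = (x + 2)^4

Eigenvalues and multiplicities (the geometric multiplicity of λ is n − rank(A − λI), which equals the number of Jordan blocks for λ):
  λ = -2: algebraic multiplicity = 4, geometric multiplicity = 2

Determining the block sizes for each eigenvalue:
  λ = -2: with am = 4 and gm = 2, the partition is not yet determined (e.g. several partitions of 4 into 2 parts exist). Let N = A − (-2)·I. Computing rank(N^1) = 2, rank(N^2) = 1, rank(N^3) = 0; the number of blocks of size ≥ j is rank(N^{j−1}) − rank(N^j), giving [2, 1, 1]. So we have 1 block(s) of size 3, 1 block(s) of size 1 → block sizes [3, 1]

Assembling the blocks gives a Jordan form
J =
  [-2,  1,  0,  0]
  [ 0, -2,  1,  0]
  [ 0,  0, -2,  0]
  [ 0,  0,  0, -2]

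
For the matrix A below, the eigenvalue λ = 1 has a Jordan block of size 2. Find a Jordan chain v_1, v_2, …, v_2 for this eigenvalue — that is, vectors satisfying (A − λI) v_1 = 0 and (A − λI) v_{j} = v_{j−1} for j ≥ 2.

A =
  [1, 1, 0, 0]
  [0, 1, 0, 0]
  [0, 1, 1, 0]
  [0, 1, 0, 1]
A Jordan chain for λ = 1 of length 2:
v_1 = (1, 0, 1, 1)ᵀ
v_2 = (0, 1, 0, 0)ᵀ

Let N = A − (1)·I. We want v_2 with N^2 v_2 = 0 but N^1 v_2 ≠ 0; then v_{j-1} := N · v_j for j = 2, …, 2.

Pick v_2 = (0, 1, 0, 0)ᵀ.
Then v_1 = N · v_2 = (1, 0, 1, 1)ᵀ.

Sanity check: (A − (1)·I) v_1 = (0, 0, 0, 0)ᵀ = 0. ✓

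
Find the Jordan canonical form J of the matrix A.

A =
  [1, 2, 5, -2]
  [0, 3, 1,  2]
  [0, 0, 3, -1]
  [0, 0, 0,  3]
J_1(1) ⊕ J_3(3)

The characteristic polynomial is
  det(x·I − A) = x^4 - 10*x^3 + 36*x^2 - 54*x + 27 = (x - 3)^3*(x - 1)

Eigenvalues and multiplicities (the geometric multiplicity of λ is n − rank(A − λI), which equals the number of Jordan blocks for λ):
  λ = 1: algebraic multiplicity = 1, geometric multiplicity = 1
  λ = 3: algebraic multiplicity = 3, geometric multiplicity = 1

Determining the block sizes for each eigenvalue:
  λ = 1: one block (gm = 1), so the single block has size am = 1 → block sizes [1]
  λ = 3: one block (gm = 1), so the single block has size am = 3 → block sizes [3]

Assembling the blocks gives a Jordan form
J =
  [1, 0, 0, 0]
  [0, 3, 1, 0]
  [0, 0, 3, 1]
  [0, 0, 0, 3]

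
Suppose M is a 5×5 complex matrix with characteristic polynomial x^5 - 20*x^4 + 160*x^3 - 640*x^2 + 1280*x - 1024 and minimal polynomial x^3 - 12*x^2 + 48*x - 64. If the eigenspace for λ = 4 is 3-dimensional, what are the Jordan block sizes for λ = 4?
Block sizes for λ = 4: [3, 1, 1]

Step 1 — from the characteristic polynomial, algebraic multiplicity of λ = 4 is 5. From dim ker(M − (4)·I) = 3, there are exactly 3 Jordan blocks for λ = 4.
Step 2 — from the minimal polynomial, the factor (x − 4)^3 tells us the largest block for λ = 4 has size 3.
Step 3 — with total size 5, 3 blocks, and largest block 3, the block sizes (in nonincreasing order) are [3, 1, 1].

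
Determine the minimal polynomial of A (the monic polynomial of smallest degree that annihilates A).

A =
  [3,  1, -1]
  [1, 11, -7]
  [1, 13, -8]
x^3 - 6*x^2 + 12*x - 8

The characteristic polynomial is χ_A(x) = (x - 2)^3, so the eigenvalues are known. The minimal polynomial is
  m_A(x) = Π_λ (x − λ)^{k_λ}
where k_λ is the size of the *largest* Jordan block for λ (equivalently, the smallest k with (A − λI)^k v = 0 for every generalised eigenvector v of λ).

  λ = 2: largest Jordan block has size 3, contributing (x − 2)^3

So m_A(x) = (x - 2)^3 = x^3 - 6*x^2 + 12*x - 8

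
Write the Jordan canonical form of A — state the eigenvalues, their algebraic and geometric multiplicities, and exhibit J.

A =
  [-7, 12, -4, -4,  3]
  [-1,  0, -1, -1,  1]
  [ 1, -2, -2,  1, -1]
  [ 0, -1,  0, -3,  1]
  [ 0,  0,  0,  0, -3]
J_3(-3) ⊕ J_2(-3)

The characteristic polynomial is
  det(x·I − A) = x^5 + 15*x^4 + 90*x^3 + 270*x^2 + 405*x + 243 = (x + 3)^5

Eigenvalues and multiplicities (the geometric multiplicity of λ is n − rank(A − λI), which equals the number of Jordan blocks for λ):
  λ = -3: algebraic multiplicity = 5, geometric multiplicity = 2

Determining the block sizes for each eigenvalue:
  λ = -3: with am = 5 and gm = 2, the partition is not yet determined (e.g. several partitions of 5 into 2 parts exist). Let N = A − (-3)·I. Computing rank(N^1) = 3, rank(N^2) = 1, rank(N^3) = 0; the number of blocks of size ≥ j is rank(N^{j−1}) − rank(N^j), giving [2, 2, 1]. So we have 1 block(s) of size 3, 1 block(s) of size 2 → block sizes [3, 2]

Assembling the blocks gives a Jordan form
J =
  [-3,  1,  0,  0,  0]
  [ 0, -3,  1,  0,  0]
  [ 0,  0, -3,  0,  0]
  [ 0,  0,  0, -3,  1]
  [ 0,  0,  0,  0, -3]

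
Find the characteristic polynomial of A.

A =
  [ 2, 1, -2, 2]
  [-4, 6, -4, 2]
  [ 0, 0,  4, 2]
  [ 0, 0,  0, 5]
x^4 - 17*x^3 + 108*x^2 - 304*x + 320

Expanding det(x·I − A) (e.g. by cofactor expansion or by noting that A is similar to its Jordan form J, which has the same characteristic polynomial as A) gives
  χ_A(x) = x^4 - 17*x^3 + 108*x^2 - 304*x + 320
which factors as (x - 5)*(x - 4)^3. The eigenvalues (with algebraic multiplicities) are λ = 4 with multiplicity 3, λ = 5 with multiplicity 1.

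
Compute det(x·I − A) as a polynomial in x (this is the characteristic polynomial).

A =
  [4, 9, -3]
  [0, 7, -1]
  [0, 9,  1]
x^3 - 12*x^2 + 48*x - 64

Expanding det(x·I − A) (e.g. by cofactor expansion or by noting that A is similar to its Jordan form J, which has the same characteristic polynomial as A) gives
  χ_A(x) = x^3 - 12*x^2 + 48*x - 64
which factors as (x - 4)^3. The eigenvalues (with algebraic multiplicities) are λ = 4 with multiplicity 3.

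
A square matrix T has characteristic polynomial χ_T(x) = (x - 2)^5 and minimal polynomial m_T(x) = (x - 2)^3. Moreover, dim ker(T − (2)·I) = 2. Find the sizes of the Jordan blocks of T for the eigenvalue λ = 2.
Block sizes for λ = 2: [3, 2]

Step 1 — from the characteristic polynomial, algebraic multiplicity of λ = 2 is 5. From dim ker(T − (2)·I) = 2, there are exactly 2 Jordan blocks for λ = 2.
Step 2 — from the minimal polynomial, the factor (x − 2)^3 tells us the largest block for λ = 2 has size 3.
Step 3 — with total size 5, 2 blocks, and largest block 3, the block sizes (in nonincreasing order) are [3, 2].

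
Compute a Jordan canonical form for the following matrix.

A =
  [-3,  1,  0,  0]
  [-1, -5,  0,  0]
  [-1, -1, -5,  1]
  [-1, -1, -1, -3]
J_2(-4) ⊕ J_2(-4)

The characteristic polynomial is
  det(x·I − A) = x^4 + 16*x^3 + 96*x^2 + 256*x + 256 = (x + 4)^4

Eigenvalues and multiplicities (the geometric multiplicity of λ is n − rank(A − λI), which equals the number of Jordan blocks for λ):
  λ = -4: algebraic multiplicity = 4, geometric multiplicity = 2

Determining the block sizes for each eigenvalue:
  λ = -4: with am = 4 and gm = 2, the partition is not yet determined (e.g. several partitions of 4 into 2 parts exist). Let N = A − (-4)·I. Computing rank(N^1) = 2, rank(N^2) = 0; the number of blocks of size ≥ j is rank(N^{j−1}) − rank(N^j), giving [2, 2]. So we have 2 block(s) of size 2 → block sizes [2, 2]

Assembling the blocks gives a Jordan form
J =
  [-4,  1,  0,  0]
  [ 0, -4,  0,  0]
  [ 0,  0, -4,  1]
  [ 0,  0,  0, -4]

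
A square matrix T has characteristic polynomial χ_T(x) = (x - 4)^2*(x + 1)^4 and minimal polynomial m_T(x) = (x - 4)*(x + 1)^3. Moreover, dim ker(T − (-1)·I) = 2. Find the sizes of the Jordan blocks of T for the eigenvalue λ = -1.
Block sizes for λ = -1: [3, 1]

Step 1 — from the characteristic polynomial, algebraic multiplicity of λ = -1 is 4. From dim ker(T − (-1)·I) = 2, there are exactly 2 Jordan blocks for λ = -1.
Step 2 — from the minimal polynomial, the factor (x + 1)^3 tells us the largest block for λ = -1 has size 3.
Step 3 — with total size 4, 2 blocks, and largest block 3, the block sizes (in nonincreasing order) are [3, 1].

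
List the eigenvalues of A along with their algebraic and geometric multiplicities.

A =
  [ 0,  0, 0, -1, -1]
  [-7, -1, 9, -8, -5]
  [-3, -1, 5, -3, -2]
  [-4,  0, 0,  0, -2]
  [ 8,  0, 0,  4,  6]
λ = 2: alg = 5, geom = 3

Step 1 — factor the characteristic polynomial to read off the algebraic multiplicities:
  χ_A(x) = (x - 2)^5

Step 2 — compute geometric multiplicities via the rank-nullity identity g(λ) = n − rank(A − λI):
  rank(A − (2)·I) = 2, so dim ker(A − (2)·I) = n − 2 = 3

Summary:
  λ = 2: algebraic multiplicity = 5, geometric multiplicity = 3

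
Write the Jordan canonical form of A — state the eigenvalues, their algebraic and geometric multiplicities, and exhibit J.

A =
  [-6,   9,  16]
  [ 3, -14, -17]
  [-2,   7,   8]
J_3(-4)

The characteristic polynomial is
  det(x·I − A) = x^3 + 12*x^2 + 48*x + 64 = (x + 4)^3

Eigenvalues and multiplicities (the geometric multiplicity of λ is n − rank(A − λI), which equals the number of Jordan blocks for λ):
  λ = -4: algebraic multiplicity = 3, geometric multiplicity = 1

Determining the block sizes for each eigenvalue:
  λ = -4: one block (gm = 1), so the single block has size am = 3 → block sizes [3]

Assembling the blocks gives a Jordan form
J =
  [-4,  1,  0]
  [ 0, -4,  1]
  [ 0,  0, -4]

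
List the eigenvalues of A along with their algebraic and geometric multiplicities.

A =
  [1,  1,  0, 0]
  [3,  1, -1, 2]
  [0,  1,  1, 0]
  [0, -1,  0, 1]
λ = 1: alg = 4, geom = 2

Step 1 — factor the characteristic polynomial to read off the algebraic multiplicities:
  χ_A(x) = (x - 1)^4

Step 2 — compute geometric multiplicities via the rank-nullity identity g(λ) = n − rank(A − λI):
  rank(A − (1)·I) = 2, so dim ker(A − (1)·I) = n − 2 = 2

Summary:
  λ = 1: algebraic multiplicity = 4, geometric multiplicity = 2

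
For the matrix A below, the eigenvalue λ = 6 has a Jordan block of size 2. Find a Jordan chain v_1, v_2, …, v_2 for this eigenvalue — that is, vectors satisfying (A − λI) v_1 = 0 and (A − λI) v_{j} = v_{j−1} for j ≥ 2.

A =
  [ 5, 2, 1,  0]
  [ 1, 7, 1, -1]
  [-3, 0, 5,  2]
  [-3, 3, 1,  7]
A Jordan chain for λ = 6 of length 2:
v_1 = (-1, 1, -3, -3)ᵀ
v_2 = (1, 0, 0, 0)ᵀ

Let N = A − (6)·I. We want v_2 with N^2 v_2 = 0 but N^1 v_2 ≠ 0; then v_{j-1} := N · v_j for j = 2, …, 2.

Pick v_2 = (1, 0, 0, 0)ᵀ.
Then v_1 = N · v_2 = (-1, 1, -3, -3)ᵀ.

Sanity check: (A − (6)·I) v_1 = (0, 0, 0, 0)ᵀ = 0. ✓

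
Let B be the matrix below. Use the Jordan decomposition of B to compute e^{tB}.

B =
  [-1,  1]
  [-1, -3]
e^{tB} =
  [t*exp(-2*t) + exp(-2*t), t*exp(-2*t)]
  [-t*exp(-2*t), -t*exp(-2*t) + exp(-2*t)]

Strategy: write B = P · J · P⁻¹ where J is a Jordan canonical form, so e^{tB} = P · e^{tJ} · P⁻¹, and e^{tJ} can be computed block-by-block.

B has Jordan form
J =
  [-2,  1]
  [ 0, -2]
(up to reordering of blocks).

Per-block formulas:
  For a 2×2 Jordan block J_2(-2): exp(t · J_2(-2)) = e^(-2t)·(I + t·N), where N is the 2×2 nilpotent shift.

After assembling e^{tJ} and conjugating by P, we get:

e^{tB} =
  [t*exp(-2*t) + exp(-2*t), t*exp(-2*t)]
  [-t*exp(-2*t), -t*exp(-2*t) + exp(-2*t)]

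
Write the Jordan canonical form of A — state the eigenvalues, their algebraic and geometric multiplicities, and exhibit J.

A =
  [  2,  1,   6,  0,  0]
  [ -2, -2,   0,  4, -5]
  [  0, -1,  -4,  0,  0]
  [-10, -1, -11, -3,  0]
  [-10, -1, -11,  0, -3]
J_3(-3) ⊕ J_1(-3) ⊕ J_1(2)

The characteristic polynomial is
  det(x·I − A) = x^5 + 10*x^4 + 30*x^3 - 135*x - 162 = (x - 2)*(x + 3)^4

Eigenvalues and multiplicities (the geometric multiplicity of λ is n − rank(A − λI), which equals the number of Jordan blocks for λ):
  λ = -3: algebraic multiplicity = 4, geometric multiplicity = 2
  λ = 2: algebraic multiplicity = 1, geometric multiplicity = 1

Determining the block sizes for each eigenvalue:
  λ = -3: with am = 4 and gm = 2, the partition is not yet determined (e.g. several partitions of 4 into 2 parts exist). Let N = A − (-3)·I. Computing rank(N^1) = 3, rank(N^2) = 2, rank(N^3) = 1; the number of blocks of size ≥ j is rank(N^{j−1}) − rank(N^j), giving [2, 1, 1]. So we have 1 block(s) of size 3, 1 block(s) of size 1 → block sizes [3, 1]
  λ = 2: one block (gm = 1), so the single block has size am = 1 → block sizes [1]

Assembling the blocks gives a Jordan form
J =
  [-3,  1,  0,  0, 0]
  [ 0, -3,  1,  0, 0]
  [ 0,  0, -3,  0, 0]
  [ 0,  0,  0, -3, 0]
  [ 0,  0,  0,  0, 2]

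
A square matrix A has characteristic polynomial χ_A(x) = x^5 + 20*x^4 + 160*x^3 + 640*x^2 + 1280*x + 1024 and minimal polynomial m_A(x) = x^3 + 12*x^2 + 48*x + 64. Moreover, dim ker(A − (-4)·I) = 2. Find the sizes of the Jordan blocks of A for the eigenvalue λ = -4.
Block sizes for λ = -4: [3, 2]

Step 1 — from the characteristic polynomial, algebraic multiplicity of λ = -4 is 5. From dim ker(A − (-4)·I) = 2, there are exactly 2 Jordan blocks for λ = -4.
Step 2 — from the minimal polynomial, the factor (x + 4)^3 tells us the largest block for λ = -4 has size 3.
Step 3 — with total size 5, 2 blocks, and largest block 3, the block sizes (in nonincreasing order) are [3, 2].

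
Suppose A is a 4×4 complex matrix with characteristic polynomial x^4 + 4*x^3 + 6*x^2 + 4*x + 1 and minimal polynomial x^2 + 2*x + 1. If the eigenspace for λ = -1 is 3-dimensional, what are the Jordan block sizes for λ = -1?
Block sizes for λ = -1: [2, 1, 1]

Step 1 — from the characteristic polynomial, algebraic multiplicity of λ = -1 is 4. From dim ker(A − (-1)·I) = 3, there are exactly 3 Jordan blocks for λ = -1.
Step 2 — from the minimal polynomial, the factor (x + 1)^2 tells us the largest block for λ = -1 has size 2.
Step 3 — with total size 4, 3 blocks, and largest block 2, the block sizes (in nonincreasing order) are [2, 1, 1].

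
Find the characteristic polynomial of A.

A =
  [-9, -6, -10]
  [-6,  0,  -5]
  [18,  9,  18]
x^3 - 9*x^2 + 27*x - 27

Expanding det(x·I − A) (e.g. by cofactor expansion or by noting that A is similar to its Jordan form J, which has the same characteristic polynomial as A) gives
  χ_A(x) = x^3 - 9*x^2 + 27*x - 27
which factors as (x - 3)^3. The eigenvalues (with algebraic multiplicities) are λ = 3 with multiplicity 3.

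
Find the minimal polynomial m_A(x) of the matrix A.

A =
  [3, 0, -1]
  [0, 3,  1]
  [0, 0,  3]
x^2 - 6*x + 9

The characteristic polynomial is χ_A(x) = (x - 3)^3, so the eigenvalues are known. The minimal polynomial is
  m_A(x) = Π_λ (x − λ)^{k_λ}
where k_λ is the size of the *largest* Jordan block for λ (equivalently, the smallest k with (A − λI)^k v = 0 for every generalised eigenvector v of λ).

  λ = 3: largest Jordan block has size 2, contributing (x − 3)^2

So m_A(x) = (x - 3)^2 = x^2 - 6*x + 9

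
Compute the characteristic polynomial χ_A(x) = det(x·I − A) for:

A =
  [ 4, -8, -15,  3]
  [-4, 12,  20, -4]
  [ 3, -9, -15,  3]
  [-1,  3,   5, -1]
x^4

Expanding det(x·I − A) (e.g. by cofactor expansion or by noting that A is similar to its Jordan form J, which has the same characteristic polynomial as A) gives
  χ_A(x) = x^4
which factors as x^4. The eigenvalues (with algebraic multiplicities) are λ = 0 with multiplicity 4.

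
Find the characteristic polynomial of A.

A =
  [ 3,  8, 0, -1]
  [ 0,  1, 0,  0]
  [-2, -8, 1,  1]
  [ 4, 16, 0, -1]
x^4 - 4*x^3 + 6*x^2 - 4*x + 1

Expanding det(x·I − A) (e.g. by cofactor expansion or by noting that A is similar to its Jordan form J, which has the same characteristic polynomial as A) gives
  χ_A(x) = x^4 - 4*x^3 + 6*x^2 - 4*x + 1
which factors as (x - 1)^4. The eigenvalues (with algebraic multiplicities) are λ = 1 with multiplicity 4.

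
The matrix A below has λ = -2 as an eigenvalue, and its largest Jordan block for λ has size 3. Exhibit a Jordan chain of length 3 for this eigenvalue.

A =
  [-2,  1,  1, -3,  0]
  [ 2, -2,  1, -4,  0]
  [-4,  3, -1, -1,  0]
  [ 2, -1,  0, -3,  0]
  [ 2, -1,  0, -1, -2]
A Jordan chain for λ = -2 of length 3:
v_1 = (-8, -12, 0, -4, -4)ᵀ
v_2 = (0, 2, -4, 2, 2)ᵀ
v_3 = (1, 0, 0, 0, 0)ᵀ

Let N = A − (-2)·I. We want v_3 with N^3 v_3 = 0 but N^2 v_3 ≠ 0; then v_{j-1} := N · v_j for j = 3, …, 2.

Pick v_3 = (1, 0, 0, 0, 0)ᵀ.
Then v_2 = N · v_3 = (0, 2, -4, 2, 2)ᵀ.
Then v_1 = N · v_2 = (-8, -12, 0, -4, -4)ᵀ.

Sanity check: (A − (-2)·I) v_1 = (0, 0, 0, 0, 0)ᵀ = 0. ✓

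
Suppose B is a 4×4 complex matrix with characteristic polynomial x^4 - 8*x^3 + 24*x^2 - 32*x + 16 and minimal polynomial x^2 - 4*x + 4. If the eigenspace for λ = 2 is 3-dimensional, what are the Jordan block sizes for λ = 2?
Block sizes for λ = 2: [2, 1, 1]

Step 1 — from the characteristic polynomial, algebraic multiplicity of λ = 2 is 4. From dim ker(B − (2)·I) = 3, there are exactly 3 Jordan blocks for λ = 2.
Step 2 — from the minimal polynomial, the factor (x − 2)^2 tells us the largest block for λ = 2 has size 2.
Step 3 — with total size 4, 3 blocks, and largest block 2, the block sizes (in nonincreasing order) are [2, 1, 1].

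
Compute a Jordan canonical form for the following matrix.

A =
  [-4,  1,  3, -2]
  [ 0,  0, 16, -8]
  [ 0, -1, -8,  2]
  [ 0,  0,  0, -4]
J_3(-4) ⊕ J_1(-4)

The characteristic polynomial is
  det(x·I − A) = x^4 + 16*x^3 + 96*x^2 + 256*x + 256 = (x + 4)^4

Eigenvalues and multiplicities (the geometric multiplicity of λ is n − rank(A − λI), which equals the number of Jordan blocks for λ):
  λ = -4: algebraic multiplicity = 4, geometric multiplicity = 2

Determining the block sizes for each eigenvalue:
  λ = -4: with am = 4 and gm = 2, the partition is not yet determined (e.g. several partitions of 4 into 2 parts exist). Let N = A − (-4)·I. Computing rank(N^1) = 2, rank(N^2) = 1, rank(N^3) = 0; the number of blocks of size ≥ j is rank(N^{j−1}) − rank(N^j), giving [2, 1, 1]. So we have 1 block(s) of size 3, 1 block(s) of size 1 → block sizes [3, 1]

Assembling the blocks gives a Jordan form
J =
  [-4,  1,  0,  0]
  [ 0, -4,  1,  0]
  [ 0,  0, -4,  0]
  [ 0,  0,  0, -4]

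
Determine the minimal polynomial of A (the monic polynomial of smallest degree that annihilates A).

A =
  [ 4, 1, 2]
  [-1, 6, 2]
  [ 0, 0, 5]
x^2 - 10*x + 25

The characteristic polynomial is χ_A(x) = (x - 5)^3, so the eigenvalues are known. The minimal polynomial is
  m_A(x) = Π_λ (x − λ)^{k_λ}
where k_λ is the size of the *largest* Jordan block for λ (equivalently, the smallest k with (A − λI)^k v = 0 for every generalised eigenvector v of λ).

  λ = 5: largest Jordan block has size 2, contributing (x − 5)^2

So m_A(x) = (x - 5)^2 = x^2 - 10*x + 25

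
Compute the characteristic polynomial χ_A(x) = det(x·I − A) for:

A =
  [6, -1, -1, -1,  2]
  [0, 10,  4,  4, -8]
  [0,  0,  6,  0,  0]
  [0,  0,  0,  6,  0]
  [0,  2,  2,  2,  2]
x^5 - 30*x^4 + 360*x^3 - 2160*x^2 + 6480*x - 7776

Expanding det(x·I − A) (e.g. by cofactor expansion or by noting that A is similar to its Jordan form J, which has the same characteristic polynomial as A) gives
  χ_A(x) = x^5 - 30*x^4 + 360*x^3 - 2160*x^2 + 6480*x - 7776
which factors as (x - 6)^5. The eigenvalues (with algebraic multiplicities) are λ = 6 with multiplicity 5.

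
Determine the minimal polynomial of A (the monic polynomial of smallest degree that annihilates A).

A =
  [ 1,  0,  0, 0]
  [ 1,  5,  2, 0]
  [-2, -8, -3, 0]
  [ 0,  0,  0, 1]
x^2 - 2*x + 1

The characteristic polynomial is χ_A(x) = (x - 1)^4, so the eigenvalues are known. The minimal polynomial is
  m_A(x) = Π_λ (x − λ)^{k_λ}
where k_λ is the size of the *largest* Jordan block for λ (equivalently, the smallest k with (A − λI)^k v = 0 for every generalised eigenvector v of λ).

  λ = 1: largest Jordan block has size 2, contributing (x − 1)^2

So m_A(x) = (x - 1)^2 = x^2 - 2*x + 1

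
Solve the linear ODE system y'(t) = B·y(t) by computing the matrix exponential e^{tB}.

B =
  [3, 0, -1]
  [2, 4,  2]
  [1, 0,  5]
e^{tB} =
  [-t*exp(4*t) + exp(4*t), 0, -t*exp(4*t)]
  [2*t*exp(4*t), exp(4*t), 2*t*exp(4*t)]
  [t*exp(4*t), 0, t*exp(4*t) + exp(4*t)]

Strategy: write B = P · J · P⁻¹ where J is a Jordan canonical form, so e^{tB} = P · e^{tJ} · P⁻¹, and e^{tJ} can be computed block-by-block.

B has Jordan form
J =
  [4, 1, 0]
  [0, 4, 0]
  [0, 0, 4]
(up to reordering of blocks).

Per-block formulas:
  For a 1×1 block at λ = 4: exp(t · [4]) = [e^(4t)].
  For a 2×2 Jordan block J_2(4): exp(t · J_2(4)) = e^(4t)·(I + t·N), where N is the 2×2 nilpotent shift.

After assembling e^{tJ} and conjugating by P, we get:

e^{tB} =
  [-t*exp(4*t) + exp(4*t), 0, -t*exp(4*t)]
  [2*t*exp(4*t), exp(4*t), 2*t*exp(4*t)]
  [t*exp(4*t), 0, t*exp(4*t) + exp(4*t)]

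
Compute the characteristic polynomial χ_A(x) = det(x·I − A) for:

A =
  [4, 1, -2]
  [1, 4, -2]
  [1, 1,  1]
x^3 - 9*x^2 + 27*x - 27

Expanding det(x·I − A) (e.g. by cofactor expansion or by noting that A is similar to its Jordan form J, which has the same characteristic polynomial as A) gives
  χ_A(x) = x^3 - 9*x^2 + 27*x - 27
which factors as (x - 3)^3. The eigenvalues (with algebraic multiplicities) are λ = 3 with multiplicity 3.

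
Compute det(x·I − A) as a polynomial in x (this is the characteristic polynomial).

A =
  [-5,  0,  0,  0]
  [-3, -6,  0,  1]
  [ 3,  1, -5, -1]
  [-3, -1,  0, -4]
x^4 + 20*x^3 + 150*x^2 + 500*x + 625

Expanding det(x·I − A) (e.g. by cofactor expansion or by noting that A is similar to its Jordan form J, which has the same characteristic polynomial as A) gives
  χ_A(x) = x^4 + 20*x^3 + 150*x^2 + 500*x + 625
which factors as (x + 5)^4. The eigenvalues (with algebraic multiplicities) are λ = -5 with multiplicity 4.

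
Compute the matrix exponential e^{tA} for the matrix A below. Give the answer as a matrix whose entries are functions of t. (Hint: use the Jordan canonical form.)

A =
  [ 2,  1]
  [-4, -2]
e^{tA} =
  [2*t + 1, t]
  [-4*t, 1 - 2*t]

Strategy: write A = P · J · P⁻¹ where J is a Jordan canonical form, so e^{tA} = P · e^{tJ} · P⁻¹, and e^{tJ} can be computed block-by-block.

A has Jordan form
J =
  [0, 1]
  [0, 0]
(up to reordering of blocks).

Per-block formulas:
  For a 2×2 Jordan block J_2(0): exp(t · J_2(0)) = e^(0t)·(I + t·N), where N is the 2×2 nilpotent shift.

After assembling e^{tJ} and conjugating by P, we get:

e^{tA} =
  [2*t + 1, t]
  [-4*t, 1 - 2*t]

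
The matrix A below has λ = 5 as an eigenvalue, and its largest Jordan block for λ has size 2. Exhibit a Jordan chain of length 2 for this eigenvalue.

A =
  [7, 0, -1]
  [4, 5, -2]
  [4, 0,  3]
A Jordan chain for λ = 5 of length 2:
v_1 = (2, 4, 4)ᵀ
v_2 = (1, 0, 0)ᵀ

Let N = A − (5)·I. We want v_2 with N^2 v_2 = 0 but N^1 v_2 ≠ 0; then v_{j-1} := N · v_j for j = 2, …, 2.

Pick v_2 = (1, 0, 0)ᵀ.
Then v_1 = N · v_2 = (2, 4, 4)ᵀ.

Sanity check: (A − (5)·I) v_1 = (0, 0, 0)ᵀ = 0. ✓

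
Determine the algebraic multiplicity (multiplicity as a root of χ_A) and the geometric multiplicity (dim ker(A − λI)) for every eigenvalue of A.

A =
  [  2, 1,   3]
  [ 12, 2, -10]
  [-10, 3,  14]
λ = 6: alg = 3, geom = 1

Step 1 — factor the characteristic polynomial to read off the algebraic multiplicities:
  χ_A(x) = (x - 6)^3

Step 2 — compute geometric multiplicities via the rank-nullity identity g(λ) = n − rank(A − λI):
  rank(A − (6)·I) = 2, so dim ker(A − (6)·I) = n − 2 = 1

Summary:
  λ = 6: algebraic multiplicity = 3, geometric multiplicity = 1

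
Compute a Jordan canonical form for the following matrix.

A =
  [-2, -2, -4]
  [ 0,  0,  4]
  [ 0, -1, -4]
J_2(-2) ⊕ J_1(-2)

The characteristic polynomial is
  det(x·I − A) = x^3 + 6*x^2 + 12*x + 8 = (x + 2)^3

Eigenvalues and multiplicities (the geometric multiplicity of λ is n − rank(A − λI), which equals the number of Jordan blocks for λ):
  λ = -2: algebraic multiplicity = 3, geometric multiplicity = 2

Determining the block sizes for each eigenvalue:
  λ = -2: 2 blocks summing to 3 forces exactly one block of size 2 and the rest size 1 → block sizes [2, 1]

Assembling the blocks gives a Jordan form
J =
  [-2,  1,  0]
  [ 0, -2,  0]
  [ 0,  0, -2]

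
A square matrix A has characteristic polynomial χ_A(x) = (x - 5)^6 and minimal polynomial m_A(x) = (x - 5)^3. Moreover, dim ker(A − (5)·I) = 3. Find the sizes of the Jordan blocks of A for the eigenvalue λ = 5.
Block sizes for λ = 5: [3, 2, 1]

Step 1 — from the characteristic polynomial, algebraic multiplicity of λ = 5 is 6. From dim ker(A − (5)·I) = 3, there are exactly 3 Jordan blocks for λ = 5.
Step 2 — from the minimal polynomial, the factor (x − 5)^3 tells us the largest block for λ = 5 has size 3.
Step 3 — with total size 6, 3 blocks, and largest block 3, the block sizes (in nonincreasing order) are [3, 2, 1].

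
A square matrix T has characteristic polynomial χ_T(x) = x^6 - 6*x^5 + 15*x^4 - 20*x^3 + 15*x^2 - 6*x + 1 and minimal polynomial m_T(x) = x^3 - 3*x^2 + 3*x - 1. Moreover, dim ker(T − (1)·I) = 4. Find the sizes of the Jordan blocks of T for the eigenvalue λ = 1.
Block sizes for λ = 1: [3, 1, 1, 1]

Step 1 — from the characteristic polynomial, algebraic multiplicity of λ = 1 is 6. From dim ker(T − (1)·I) = 4, there are exactly 4 Jordan blocks for λ = 1.
Step 2 — from the minimal polynomial, the factor (x − 1)^3 tells us the largest block for λ = 1 has size 3.
Step 3 — with total size 6, 4 blocks, and largest block 3, the block sizes (in nonincreasing order) are [3, 1, 1, 1].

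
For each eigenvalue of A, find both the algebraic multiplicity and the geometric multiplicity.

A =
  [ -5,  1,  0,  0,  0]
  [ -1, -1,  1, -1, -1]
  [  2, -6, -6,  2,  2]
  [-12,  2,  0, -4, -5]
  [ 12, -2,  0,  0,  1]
λ = -4: alg = 4, geom = 2; λ = 1: alg = 1, geom = 1

Step 1 — factor the characteristic polynomial to read off the algebraic multiplicities:
  χ_A(x) = (x - 1)*(x + 4)^4

Step 2 — compute geometric multiplicities via the rank-nullity identity g(λ) = n − rank(A − λI):
  rank(A − (-4)·I) = 3, so dim ker(A − (-4)·I) = n − 3 = 2
  rank(A − (1)·I) = 4, so dim ker(A − (1)·I) = n − 4 = 1

Summary:
  λ = -4: algebraic multiplicity = 4, geometric multiplicity = 2
  λ = 1: algebraic multiplicity = 1, geometric multiplicity = 1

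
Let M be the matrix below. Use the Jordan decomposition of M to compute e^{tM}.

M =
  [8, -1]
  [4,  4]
e^{tM} =
  [2*t*exp(6*t) + exp(6*t), -t*exp(6*t)]
  [4*t*exp(6*t), -2*t*exp(6*t) + exp(6*t)]

Strategy: write M = P · J · P⁻¹ where J is a Jordan canonical form, so e^{tM} = P · e^{tJ} · P⁻¹, and e^{tJ} can be computed block-by-block.

M has Jordan form
J =
  [6, 1]
  [0, 6]
(up to reordering of blocks).

Per-block formulas:
  For a 2×2 Jordan block J_2(6): exp(t · J_2(6)) = e^(6t)·(I + t·N), where N is the 2×2 nilpotent shift.

After assembling e^{tJ} and conjugating by P, we get:

e^{tM} =
  [2*t*exp(6*t) + exp(6*t), -t*exp(6*t)]
  [4*t*exp(6*t), -2*t*exp(6*t) + exp(6*t)]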